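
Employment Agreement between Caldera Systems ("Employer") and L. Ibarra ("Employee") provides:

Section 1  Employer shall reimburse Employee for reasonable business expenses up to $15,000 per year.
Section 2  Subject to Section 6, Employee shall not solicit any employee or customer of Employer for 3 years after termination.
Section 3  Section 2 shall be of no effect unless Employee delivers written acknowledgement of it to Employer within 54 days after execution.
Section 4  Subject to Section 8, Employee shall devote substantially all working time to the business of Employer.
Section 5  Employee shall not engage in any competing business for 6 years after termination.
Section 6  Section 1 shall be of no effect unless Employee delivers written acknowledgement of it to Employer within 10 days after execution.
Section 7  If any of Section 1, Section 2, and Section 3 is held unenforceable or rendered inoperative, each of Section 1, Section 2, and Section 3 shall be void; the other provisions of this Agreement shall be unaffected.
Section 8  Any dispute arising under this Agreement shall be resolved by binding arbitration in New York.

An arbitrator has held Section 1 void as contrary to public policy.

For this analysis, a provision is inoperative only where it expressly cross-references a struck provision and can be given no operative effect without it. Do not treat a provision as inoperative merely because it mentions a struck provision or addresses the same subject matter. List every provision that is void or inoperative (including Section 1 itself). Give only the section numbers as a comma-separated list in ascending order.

1, 2, 3, 6

Section 1 is struck. Section 6 merely fixes the acknowledgement condition for Section 1; with Section 1 gone it has nothing to operate on and falls away. Section 7 declares Section 1, Section 2, and Section 3 mutually dependent; since one of them has fallen, all of them are of no effect. That brings down Section 2 and Section 3 as well. The remainder continues in force under Section 7. Section 4, Section 5, Section 7, and Section 8 remain in effect.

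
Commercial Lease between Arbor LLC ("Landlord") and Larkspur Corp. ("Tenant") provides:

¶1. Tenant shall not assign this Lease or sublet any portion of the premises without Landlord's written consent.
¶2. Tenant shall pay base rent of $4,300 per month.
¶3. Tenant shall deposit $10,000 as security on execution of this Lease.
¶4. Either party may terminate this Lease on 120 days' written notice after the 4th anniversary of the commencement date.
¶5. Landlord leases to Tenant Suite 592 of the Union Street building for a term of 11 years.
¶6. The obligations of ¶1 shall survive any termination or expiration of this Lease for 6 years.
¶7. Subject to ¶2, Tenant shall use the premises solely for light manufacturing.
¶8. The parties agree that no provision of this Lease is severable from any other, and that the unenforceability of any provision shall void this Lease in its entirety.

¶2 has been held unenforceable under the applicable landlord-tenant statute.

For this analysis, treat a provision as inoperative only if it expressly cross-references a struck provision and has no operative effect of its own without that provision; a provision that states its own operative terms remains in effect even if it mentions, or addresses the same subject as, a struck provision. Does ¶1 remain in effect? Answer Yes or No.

¶2 is struck. Nothing else in the Lease is defined by reference to ¶2. ¶8 provides that the Lease is not severable, so the invalidity of any one provision voids the entire Lease. No provision of the Lease survives. ¶1 is among the inoperative provisions, so the answer is no.

No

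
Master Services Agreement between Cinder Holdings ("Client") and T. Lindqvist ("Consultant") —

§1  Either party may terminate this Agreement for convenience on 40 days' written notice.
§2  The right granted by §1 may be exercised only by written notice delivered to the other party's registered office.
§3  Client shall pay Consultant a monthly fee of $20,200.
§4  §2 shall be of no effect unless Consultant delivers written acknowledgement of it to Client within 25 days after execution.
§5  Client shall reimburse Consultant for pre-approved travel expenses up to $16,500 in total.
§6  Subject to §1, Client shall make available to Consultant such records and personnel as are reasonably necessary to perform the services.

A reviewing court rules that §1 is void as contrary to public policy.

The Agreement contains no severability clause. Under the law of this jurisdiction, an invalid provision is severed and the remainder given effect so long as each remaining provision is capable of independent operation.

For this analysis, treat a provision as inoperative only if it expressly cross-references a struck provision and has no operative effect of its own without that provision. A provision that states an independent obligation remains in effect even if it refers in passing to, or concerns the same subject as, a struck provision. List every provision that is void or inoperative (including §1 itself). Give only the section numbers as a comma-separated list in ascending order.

§1 is struck. §2 has no operative effect of its own apart from §1 and is therefore inoperative. The only function of §4 is the acknowledgement condition for §2, so it cannot stand once §2 is removed. Although §6 refers to §1, its operative terms do not depend on §1, so it remains in effect. Under the stated default rule, only provisions that cannot operate independently fall away; the rest are enforced. The provisions still in force are §3, §5, and §6.

1, 2, 4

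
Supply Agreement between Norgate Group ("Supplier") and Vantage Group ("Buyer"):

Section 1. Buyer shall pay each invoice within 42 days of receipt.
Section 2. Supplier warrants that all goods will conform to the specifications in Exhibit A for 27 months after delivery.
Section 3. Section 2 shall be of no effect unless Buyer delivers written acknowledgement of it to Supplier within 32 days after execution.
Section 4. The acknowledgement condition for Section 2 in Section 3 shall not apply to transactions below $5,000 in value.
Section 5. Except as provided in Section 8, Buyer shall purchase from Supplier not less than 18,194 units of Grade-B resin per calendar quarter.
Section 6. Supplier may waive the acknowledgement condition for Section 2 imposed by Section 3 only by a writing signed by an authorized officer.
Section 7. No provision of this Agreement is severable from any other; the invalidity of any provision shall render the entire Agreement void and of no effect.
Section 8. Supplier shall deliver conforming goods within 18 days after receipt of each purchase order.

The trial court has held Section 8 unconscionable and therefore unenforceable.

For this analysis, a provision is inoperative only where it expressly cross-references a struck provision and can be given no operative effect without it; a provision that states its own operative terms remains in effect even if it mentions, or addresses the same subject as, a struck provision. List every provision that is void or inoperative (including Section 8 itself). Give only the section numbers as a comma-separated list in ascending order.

Section 8 is struck. Nothing else in the Agreement is defined by reference to Section 8. Section 7 provides that the Agreement is not severable, so the invalidity of any one provision voids the entire Agreement. No provision of the Agreement survives.

1, 2, 3, 4, 5, 6, 7, 8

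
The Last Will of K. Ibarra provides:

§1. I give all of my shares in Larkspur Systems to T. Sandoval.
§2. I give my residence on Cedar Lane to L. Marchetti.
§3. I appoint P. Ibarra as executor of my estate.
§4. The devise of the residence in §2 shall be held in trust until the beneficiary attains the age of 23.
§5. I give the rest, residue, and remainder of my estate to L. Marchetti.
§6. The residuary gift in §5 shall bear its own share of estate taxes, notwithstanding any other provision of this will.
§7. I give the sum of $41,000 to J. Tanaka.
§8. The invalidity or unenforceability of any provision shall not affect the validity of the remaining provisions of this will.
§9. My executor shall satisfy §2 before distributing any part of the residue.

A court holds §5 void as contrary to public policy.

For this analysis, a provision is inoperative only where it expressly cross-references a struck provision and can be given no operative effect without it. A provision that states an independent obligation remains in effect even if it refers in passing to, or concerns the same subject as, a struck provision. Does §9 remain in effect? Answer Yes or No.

Yes

§5 is struck. §6 merely fixes the tax charge on §5; with §5 gone it has nothing to operate on and falls away. Under the severability clause in §8, the remaining provisions continue in force. The provisions still in force are §1, §2, §3, §4, §7, §8, and §9. §9 is among the surviving provisions, so the answer is yes.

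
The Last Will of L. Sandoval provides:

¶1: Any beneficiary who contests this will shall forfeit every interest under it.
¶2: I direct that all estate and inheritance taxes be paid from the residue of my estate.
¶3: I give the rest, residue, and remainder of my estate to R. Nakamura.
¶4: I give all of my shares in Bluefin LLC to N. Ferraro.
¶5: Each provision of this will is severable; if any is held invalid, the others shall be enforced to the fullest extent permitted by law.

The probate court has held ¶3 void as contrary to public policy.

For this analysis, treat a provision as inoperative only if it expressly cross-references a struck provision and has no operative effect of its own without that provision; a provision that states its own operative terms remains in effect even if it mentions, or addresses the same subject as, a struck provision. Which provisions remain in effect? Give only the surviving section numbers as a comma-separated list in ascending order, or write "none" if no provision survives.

¶3 is struck. Nothing else in the will is defined by reference to ¶3. Under the severability clause in ¶5, the remaining provisions continue in force. The provisions still in force are ¶1, ¶2, ¶4, and ¶5.

1, 2, 4, 5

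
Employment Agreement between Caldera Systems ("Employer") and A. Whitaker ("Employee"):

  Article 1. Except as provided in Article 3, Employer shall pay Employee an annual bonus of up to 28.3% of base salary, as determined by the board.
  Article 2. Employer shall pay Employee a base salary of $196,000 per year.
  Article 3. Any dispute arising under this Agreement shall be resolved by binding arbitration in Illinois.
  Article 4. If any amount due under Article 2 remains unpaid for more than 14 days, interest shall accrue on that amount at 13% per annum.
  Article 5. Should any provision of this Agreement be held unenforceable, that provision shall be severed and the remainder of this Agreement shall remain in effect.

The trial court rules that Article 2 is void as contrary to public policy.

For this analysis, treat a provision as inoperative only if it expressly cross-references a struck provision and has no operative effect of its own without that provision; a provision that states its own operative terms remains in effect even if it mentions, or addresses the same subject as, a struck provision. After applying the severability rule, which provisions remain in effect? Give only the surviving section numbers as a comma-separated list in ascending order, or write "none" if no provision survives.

1, 3, 5

Article 2 is struck. Article 4 does nothing except set the default interest on the base salary by reference to Article 2; with Article 2 gone it has no independent effect and is inoperative. Under the severability clause in Article 5, the remaining provisions continue in force. The provisions still in force are Article 1, Article 3, and Article 5.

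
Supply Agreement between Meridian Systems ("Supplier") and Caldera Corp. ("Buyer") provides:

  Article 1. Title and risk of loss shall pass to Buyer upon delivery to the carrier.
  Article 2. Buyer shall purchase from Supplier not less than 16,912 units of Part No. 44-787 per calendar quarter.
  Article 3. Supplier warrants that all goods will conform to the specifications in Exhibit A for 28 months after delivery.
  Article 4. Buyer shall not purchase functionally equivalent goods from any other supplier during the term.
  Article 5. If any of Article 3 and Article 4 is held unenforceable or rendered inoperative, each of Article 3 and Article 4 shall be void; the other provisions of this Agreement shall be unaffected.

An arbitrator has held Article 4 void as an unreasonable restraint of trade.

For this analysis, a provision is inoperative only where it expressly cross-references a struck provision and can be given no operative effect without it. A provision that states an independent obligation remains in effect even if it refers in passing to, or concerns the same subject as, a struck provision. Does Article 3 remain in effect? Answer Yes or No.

Article 4 is struck. No other provision's operative terms depend on Article 4. Article 5 declares Article 3 and Article 4 mutually dependent; since one of them has fallen, all of them are of no effect. That brings down Article 3 as well. The remainder continues in force under Article 5. Article 1, Article 2, and Article 5 remain in effect. Article 3 is among the inoperative provisions, so the answer is no.

No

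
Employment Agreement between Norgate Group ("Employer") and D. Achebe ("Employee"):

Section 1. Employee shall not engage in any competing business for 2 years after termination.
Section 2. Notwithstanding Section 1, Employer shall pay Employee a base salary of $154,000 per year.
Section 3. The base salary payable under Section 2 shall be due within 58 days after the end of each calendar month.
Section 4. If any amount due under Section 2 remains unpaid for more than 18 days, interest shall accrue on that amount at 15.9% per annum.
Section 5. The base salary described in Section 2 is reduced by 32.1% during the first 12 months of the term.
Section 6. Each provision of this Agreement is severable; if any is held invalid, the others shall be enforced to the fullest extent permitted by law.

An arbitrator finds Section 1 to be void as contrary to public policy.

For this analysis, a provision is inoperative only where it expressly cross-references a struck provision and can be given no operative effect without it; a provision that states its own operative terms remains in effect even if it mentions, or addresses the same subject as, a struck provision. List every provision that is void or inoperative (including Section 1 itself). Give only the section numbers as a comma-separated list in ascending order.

1

Section 1 is struck. Section 2 mentions Section 1 but its own obligation stands independently of Section 1, so Section 2 is not affected. Nothing else in the Agreement is defined by reference to Section 1. Section 6 is a severability clause and preserves every provision that can still be given independent effect. The provisions still in force are Section 2, Section 3, Section 4, Section 5, and Section 6.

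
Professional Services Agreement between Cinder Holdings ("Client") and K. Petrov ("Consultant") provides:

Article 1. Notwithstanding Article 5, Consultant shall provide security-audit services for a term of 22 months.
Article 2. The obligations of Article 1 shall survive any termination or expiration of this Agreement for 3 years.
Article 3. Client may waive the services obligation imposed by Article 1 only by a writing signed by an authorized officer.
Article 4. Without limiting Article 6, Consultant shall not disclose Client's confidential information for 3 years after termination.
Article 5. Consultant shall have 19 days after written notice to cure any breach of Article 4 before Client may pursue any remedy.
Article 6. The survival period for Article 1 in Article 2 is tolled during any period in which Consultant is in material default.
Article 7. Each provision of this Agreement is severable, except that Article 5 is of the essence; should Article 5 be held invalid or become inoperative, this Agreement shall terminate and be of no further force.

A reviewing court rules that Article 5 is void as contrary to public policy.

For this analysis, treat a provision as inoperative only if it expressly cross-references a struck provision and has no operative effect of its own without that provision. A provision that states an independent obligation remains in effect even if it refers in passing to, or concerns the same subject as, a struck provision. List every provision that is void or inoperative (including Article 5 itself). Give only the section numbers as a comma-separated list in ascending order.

1, 2, 3, 4, 5, 6, 7

Article 5 is struck. No other provision's operative terms depend on Article 5. Article 7 makes Article 5 an essential term, and Article 5 is the provision held invalid; under Article 7, the entire Agreement is therefore void. No provision of the Agreement survives.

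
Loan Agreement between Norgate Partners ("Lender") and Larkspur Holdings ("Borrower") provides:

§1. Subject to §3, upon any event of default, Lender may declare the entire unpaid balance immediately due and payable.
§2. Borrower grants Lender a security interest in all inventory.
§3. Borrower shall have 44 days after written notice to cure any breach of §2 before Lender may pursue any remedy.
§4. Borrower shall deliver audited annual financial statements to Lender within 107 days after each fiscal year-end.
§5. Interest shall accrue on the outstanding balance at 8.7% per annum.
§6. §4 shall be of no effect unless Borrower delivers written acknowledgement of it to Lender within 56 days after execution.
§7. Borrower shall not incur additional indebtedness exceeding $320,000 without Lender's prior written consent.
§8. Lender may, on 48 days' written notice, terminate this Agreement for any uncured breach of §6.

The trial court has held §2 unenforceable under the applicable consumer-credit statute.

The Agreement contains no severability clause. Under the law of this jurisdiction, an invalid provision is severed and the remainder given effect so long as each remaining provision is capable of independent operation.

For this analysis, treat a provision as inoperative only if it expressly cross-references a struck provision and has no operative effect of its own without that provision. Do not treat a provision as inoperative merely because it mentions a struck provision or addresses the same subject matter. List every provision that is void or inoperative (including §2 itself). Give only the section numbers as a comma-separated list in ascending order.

§2 is struck. §3 merely fixes the cure period for breach of §2; with §2 gone it has nothing to operate on and falls away. Although §1 refers to §3, its operative terms do not depend on §3, so it remains in effect. Under the stated default rule, only provisions that cannot operate independently fall away; the rest are enforced. That leaves §1, §4, §5, §6, §7, and §8 in effect.

2, 3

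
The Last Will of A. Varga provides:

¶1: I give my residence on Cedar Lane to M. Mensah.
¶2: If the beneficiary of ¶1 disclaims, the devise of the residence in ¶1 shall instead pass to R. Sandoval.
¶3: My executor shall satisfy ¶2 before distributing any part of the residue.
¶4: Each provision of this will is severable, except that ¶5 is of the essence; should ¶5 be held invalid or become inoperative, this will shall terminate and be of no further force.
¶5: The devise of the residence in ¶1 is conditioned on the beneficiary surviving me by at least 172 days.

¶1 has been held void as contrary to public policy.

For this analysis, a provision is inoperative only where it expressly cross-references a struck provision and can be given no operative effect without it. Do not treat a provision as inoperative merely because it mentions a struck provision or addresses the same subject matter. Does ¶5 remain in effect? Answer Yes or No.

¶1 is struck. ¶2 merely fixes the alternative disposition for ¶1; with ¶1 gone it has nothing to operate on and falls away. ¶5 merely fixes the survivorship condition on ¶1; with ¶1 gone it has nothing to operate on and falls away. ¶3 operates only by reference to ¶2, so it falls with ¶2. ¶4 makes ¶5 an essential term, and ¶5 has been rendered inoperative by the cascade; under ¶4, the entire will is therefore void. No provision of the will survives. ¶5 is among the inoperative provisions, so the answer is no.

No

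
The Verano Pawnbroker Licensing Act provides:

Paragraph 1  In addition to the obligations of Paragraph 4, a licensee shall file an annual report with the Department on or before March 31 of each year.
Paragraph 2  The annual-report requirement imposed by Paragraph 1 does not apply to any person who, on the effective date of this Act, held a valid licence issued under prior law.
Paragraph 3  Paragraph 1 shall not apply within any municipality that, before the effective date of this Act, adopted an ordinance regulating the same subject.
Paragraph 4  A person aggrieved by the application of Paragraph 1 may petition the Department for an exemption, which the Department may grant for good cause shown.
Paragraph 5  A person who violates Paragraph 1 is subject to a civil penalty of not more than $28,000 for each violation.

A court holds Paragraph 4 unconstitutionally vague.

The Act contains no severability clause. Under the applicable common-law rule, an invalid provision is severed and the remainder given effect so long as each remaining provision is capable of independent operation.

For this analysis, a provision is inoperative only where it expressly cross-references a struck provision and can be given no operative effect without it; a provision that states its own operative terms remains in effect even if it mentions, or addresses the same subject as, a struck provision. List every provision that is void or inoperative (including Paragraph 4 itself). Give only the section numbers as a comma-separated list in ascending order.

Paragraph 4 is struck. Paragraph 1 mentions Paragraph 4 but its own obligation stands independently of Paragraph 4, so Paragraph 1 is not affected. No other provision's operative terms depend on Paragraph 4. With no severability clause, the stated default rule severs what cannot stand and enforces each remaining provision that can operate on its own. That leaves Paragraph 1, Paragraph 2, Paragraph 3, and Paragraph 5 in effect.

4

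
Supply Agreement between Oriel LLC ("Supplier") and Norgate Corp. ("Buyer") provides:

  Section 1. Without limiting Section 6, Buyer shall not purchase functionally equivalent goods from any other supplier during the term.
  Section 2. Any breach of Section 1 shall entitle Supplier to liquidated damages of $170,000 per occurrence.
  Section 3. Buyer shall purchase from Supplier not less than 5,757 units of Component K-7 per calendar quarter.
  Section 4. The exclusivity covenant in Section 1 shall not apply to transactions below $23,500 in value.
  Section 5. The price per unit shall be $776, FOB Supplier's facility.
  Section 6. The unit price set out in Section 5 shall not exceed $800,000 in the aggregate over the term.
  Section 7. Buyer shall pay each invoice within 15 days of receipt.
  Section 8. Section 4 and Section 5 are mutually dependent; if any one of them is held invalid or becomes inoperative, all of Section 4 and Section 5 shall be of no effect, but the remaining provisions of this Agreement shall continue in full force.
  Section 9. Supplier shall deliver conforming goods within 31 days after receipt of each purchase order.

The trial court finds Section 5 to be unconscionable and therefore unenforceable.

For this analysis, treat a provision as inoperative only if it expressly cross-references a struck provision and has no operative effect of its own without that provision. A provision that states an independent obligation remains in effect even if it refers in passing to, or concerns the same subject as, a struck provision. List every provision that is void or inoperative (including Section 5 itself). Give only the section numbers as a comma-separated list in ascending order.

4, 5, 6

Section 5 is struck. The whole of Section 6 is the aggregate cap on the unit price, defined by reference to Section 5, so Section 6 cannot stand once Section 5 is removed. Section 1 mentions Section 6 but its own obligation stands independently of Section 6, so Section 1 is not affected. Section 8 declares Section 4 and Section 5 mutually dependent; since one of them has fallen, all of them are of no effect. That brings down Section 4 as well. The remainder continues in force under Section 8. That leaves Section 1, Section 2, Section 3, Section 7, Section 8, and Section 9 in effect.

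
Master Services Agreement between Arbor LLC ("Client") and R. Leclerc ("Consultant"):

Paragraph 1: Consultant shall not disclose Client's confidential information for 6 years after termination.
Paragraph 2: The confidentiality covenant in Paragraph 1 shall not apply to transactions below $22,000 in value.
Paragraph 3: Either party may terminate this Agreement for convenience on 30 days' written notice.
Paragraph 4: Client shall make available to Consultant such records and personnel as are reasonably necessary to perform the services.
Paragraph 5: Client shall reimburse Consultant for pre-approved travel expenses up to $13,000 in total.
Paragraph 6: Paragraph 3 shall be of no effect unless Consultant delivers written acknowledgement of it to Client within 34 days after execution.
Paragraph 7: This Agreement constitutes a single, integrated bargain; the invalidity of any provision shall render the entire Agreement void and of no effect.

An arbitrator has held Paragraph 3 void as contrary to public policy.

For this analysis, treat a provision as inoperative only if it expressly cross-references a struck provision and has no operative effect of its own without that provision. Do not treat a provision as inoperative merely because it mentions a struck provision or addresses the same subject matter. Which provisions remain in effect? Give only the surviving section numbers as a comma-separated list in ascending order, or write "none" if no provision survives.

Paragraph 3 is struck. Paragraph 6 has no operative effect of its own apart from Paragraph 3 and is therefore inoperative. Paragraph 7 provides that the Agreement is not severable, so the invalidity of any one provision voids the entire Agreement. No provision of the Agreement survives.

none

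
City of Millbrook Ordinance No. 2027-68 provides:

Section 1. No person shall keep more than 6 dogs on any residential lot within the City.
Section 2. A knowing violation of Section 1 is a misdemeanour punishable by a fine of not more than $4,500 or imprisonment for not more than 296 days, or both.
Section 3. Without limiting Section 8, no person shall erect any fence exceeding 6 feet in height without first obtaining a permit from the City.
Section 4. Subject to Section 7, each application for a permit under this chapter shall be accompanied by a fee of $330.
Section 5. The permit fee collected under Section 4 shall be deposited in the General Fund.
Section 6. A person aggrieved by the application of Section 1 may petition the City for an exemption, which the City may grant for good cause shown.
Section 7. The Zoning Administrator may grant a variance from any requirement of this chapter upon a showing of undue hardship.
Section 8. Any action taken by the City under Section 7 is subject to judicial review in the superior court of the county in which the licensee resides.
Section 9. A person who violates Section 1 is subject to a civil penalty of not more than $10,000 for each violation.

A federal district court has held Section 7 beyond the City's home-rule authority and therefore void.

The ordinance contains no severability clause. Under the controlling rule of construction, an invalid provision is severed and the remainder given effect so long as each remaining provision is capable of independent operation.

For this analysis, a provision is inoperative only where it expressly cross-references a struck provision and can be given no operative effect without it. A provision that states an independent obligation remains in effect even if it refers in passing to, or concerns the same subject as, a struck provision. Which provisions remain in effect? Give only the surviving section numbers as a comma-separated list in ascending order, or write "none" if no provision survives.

Section 7 is struck. Section 8 merely fixes the judicial-review right for Section 7; with Section 7 gone it has nothing to operate on and falls away. Although Section 4 refers to Section 7, its operative terms do not depend on Section 7, so it remains in effect. Although Section 3 refers to Section 8, its operative terms do not depend on Section 8, so it remains in effect. Under the stated default rule, only provisions that cannot operate independently fall away; the rest are enforced. The provisions still in force are Section 1, Section 2, Section 3, Section 4, Section 5, Section 6, and Section 9.

1, 2, 3, 4, 5, 6, 9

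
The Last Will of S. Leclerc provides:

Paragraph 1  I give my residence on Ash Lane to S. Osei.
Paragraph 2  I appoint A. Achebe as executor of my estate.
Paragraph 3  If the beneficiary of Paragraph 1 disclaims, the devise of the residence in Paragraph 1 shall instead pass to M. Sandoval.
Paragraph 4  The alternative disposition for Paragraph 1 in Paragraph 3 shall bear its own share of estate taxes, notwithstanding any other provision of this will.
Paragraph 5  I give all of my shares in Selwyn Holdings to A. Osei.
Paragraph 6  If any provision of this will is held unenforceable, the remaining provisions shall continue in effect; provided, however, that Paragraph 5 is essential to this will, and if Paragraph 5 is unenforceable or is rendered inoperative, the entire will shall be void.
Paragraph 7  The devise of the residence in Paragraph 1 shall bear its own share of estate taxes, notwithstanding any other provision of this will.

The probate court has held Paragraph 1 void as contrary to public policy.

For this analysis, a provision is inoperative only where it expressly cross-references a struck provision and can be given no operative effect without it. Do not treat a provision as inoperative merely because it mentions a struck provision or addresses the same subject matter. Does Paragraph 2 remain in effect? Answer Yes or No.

Yes

Paragraph 1 is struck. Paragraph 3 merely fixes the alternative disposition for Paragraph 1; with Paragraph 1 gone it has nothing to operate on and falls away. Paragraph 7 operates only by reference to Paragraph 1, so it falls with Paragraph 1. Paragraph 4 operates only by reference to Paragraph 3, so it falls with Paragraph 3. Paragraph 6 makes Paragraph 5 an essential term, but Paragraph 5 is unaffected, so the severability proviso in Paragraph 6 preserves the remaining provisions. That leaves Paragraph 2, Paragraph 5, and Paragraph 6 in effect. Paragraph 2 is among the surviving provisions, so the answer is yes.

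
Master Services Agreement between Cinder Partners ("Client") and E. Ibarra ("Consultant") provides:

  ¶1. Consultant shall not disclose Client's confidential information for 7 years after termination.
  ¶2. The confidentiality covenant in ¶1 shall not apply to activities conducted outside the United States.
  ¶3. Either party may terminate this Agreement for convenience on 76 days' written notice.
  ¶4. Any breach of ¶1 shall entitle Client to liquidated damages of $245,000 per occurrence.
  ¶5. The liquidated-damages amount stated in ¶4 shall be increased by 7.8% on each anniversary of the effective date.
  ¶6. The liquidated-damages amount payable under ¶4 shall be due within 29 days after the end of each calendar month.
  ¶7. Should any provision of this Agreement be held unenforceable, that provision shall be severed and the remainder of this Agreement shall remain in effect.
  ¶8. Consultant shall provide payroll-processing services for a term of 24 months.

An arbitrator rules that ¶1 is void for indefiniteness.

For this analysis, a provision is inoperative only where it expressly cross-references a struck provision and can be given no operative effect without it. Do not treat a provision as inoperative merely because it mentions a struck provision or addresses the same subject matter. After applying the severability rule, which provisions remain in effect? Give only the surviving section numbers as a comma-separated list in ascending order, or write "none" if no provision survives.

3, 7, 8

¶1 is struck. The whole of ¶2 is the carve-out from the confidentiality covenant, defined by reference to ¶1, so ¶2 cannot stand once ¶1 is removed. ¶4 has no operative effect of its own apart from ¶1 and is therefore inoperative. ¶5 does nothing except set the escalation of the liquidated-damages amount by reference to ¶4; with ¶4 gone it has no independent effect and is inoperative. ¶6 operates only by reference to ¶4, so it falls with ¶4. ¶7 is a severability clause and preserves every provision that can still be given independent effect. ¶3, ¶7, and ¶8 remain in effect.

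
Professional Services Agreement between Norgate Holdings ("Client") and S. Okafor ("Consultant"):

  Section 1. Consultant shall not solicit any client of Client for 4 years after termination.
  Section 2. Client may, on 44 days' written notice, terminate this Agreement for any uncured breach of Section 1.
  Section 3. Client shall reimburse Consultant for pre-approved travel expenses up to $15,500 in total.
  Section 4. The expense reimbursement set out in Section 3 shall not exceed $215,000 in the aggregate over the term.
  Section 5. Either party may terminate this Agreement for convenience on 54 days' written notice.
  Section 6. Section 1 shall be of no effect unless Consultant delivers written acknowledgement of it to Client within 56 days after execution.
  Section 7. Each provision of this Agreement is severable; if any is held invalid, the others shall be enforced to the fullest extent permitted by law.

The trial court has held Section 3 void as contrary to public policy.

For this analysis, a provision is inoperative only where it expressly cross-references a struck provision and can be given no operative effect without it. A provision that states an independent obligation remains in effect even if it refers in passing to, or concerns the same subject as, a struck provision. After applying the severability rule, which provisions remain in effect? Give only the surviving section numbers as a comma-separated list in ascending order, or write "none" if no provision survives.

Section 3 is struck. Section 4 has no operative effect of its own apart from Section 3 and is therefore inoperative. Under the severability clause in Section 7, the remaining provisions continue in force. Section 1, Section 2, Section 5, Section 6, and Section 7 remain in effect.

1, 2, 5, 6, 7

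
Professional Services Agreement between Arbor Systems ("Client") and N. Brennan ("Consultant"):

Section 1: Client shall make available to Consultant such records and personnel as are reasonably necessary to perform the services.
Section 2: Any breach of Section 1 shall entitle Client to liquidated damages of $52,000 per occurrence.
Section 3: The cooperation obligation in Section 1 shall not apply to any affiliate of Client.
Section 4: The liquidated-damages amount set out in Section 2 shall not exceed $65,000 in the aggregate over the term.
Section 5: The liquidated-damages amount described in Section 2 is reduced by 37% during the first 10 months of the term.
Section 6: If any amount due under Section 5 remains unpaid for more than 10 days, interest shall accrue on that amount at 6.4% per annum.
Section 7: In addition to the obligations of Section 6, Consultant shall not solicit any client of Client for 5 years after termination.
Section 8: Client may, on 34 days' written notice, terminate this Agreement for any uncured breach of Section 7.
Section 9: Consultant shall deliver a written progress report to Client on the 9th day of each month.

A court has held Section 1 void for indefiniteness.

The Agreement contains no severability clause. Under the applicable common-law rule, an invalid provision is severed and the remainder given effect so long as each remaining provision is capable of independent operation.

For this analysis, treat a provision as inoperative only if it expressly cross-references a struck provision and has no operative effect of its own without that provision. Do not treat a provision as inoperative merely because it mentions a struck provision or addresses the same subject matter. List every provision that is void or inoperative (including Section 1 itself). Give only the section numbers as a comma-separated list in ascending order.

Section 1 is struck. The whole of Section 2 is the liquidated-damages amount, defined by reference to Section 1, so Section 2 cannot stand once Section 1 is removed. Section 3 does nothing except set the carve-out from the cooperation obligation by reference to Section 1; with Section 1 gone it has no independent effect and is inoperative. The whole of Section 4 is the aggregate cap on the liquidated-damages amount, defined by reference to Section 2, so Section 4 cannot stand once Section 2 is removed. Section 5 does nothing except set the introductory reduction to the liquidated-damages amount by reference to Section 2; with Section 2 gone it has no independent effect and is inoperative. The whole of Section 6 is the default interest on the introductory reduction to the liquidated-damages amount, defined by reference to Section 5, so Section 6 cannot stand once Section 5 is removed. Section 7 mentions Section 6 but its own obligation stands independently of Section 6, so Section 7 is not affected. With no severability clause, the stated default rule severs what cannot stand and enforces each remaining provision that can operate on its own. Section 7, Section 8, and Section 9 remain in effect.

1, 2, 3, 4, 5, 6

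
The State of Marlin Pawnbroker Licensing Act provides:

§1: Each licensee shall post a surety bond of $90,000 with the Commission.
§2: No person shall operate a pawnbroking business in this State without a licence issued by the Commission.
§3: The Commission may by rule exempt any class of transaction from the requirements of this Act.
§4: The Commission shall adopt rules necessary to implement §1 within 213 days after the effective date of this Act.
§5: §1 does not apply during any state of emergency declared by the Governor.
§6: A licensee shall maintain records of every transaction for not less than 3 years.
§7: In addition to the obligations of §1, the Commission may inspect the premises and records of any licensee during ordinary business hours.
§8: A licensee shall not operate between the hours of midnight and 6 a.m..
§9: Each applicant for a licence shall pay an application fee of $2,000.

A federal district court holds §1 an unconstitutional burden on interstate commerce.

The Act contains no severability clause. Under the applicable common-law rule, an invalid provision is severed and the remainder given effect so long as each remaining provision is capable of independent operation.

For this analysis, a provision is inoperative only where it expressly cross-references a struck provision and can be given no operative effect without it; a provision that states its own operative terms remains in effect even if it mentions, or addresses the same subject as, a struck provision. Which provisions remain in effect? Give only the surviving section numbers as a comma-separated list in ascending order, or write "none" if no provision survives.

§1 is struck. §4 merely fixes the rulemaking mandate for §1; with §1 gone it has nothing to operate on and falls away. §5 has no operative effect of its own apart from §1 and is therefore inoperative. §7 mentions §1 but its own obligation stands independently of §1, so §7 is not affected. With no severability clause, the stated default rule severs what cannot stand and enforces each remaining provision that can operate on its own. §2, §3, §6, §7, §8, and §9 remain in effect.

2, 3, 6, 7, 8, 9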